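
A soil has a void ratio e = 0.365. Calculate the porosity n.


Using the relation n = e / (1 + e)
n = 0.365 / (1 + 0.365)
n = 0.365 / 1.365
n = 0.2674


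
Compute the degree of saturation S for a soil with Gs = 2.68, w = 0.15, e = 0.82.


Using S = Gs * w / e
S = 2.68 * 0.15 / 0.82
S = 0.4902


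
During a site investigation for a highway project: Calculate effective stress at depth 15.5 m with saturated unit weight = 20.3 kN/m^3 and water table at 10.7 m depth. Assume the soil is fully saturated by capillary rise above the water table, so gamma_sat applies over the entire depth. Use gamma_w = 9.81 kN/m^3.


Result: 267.56 kPa

Derivation:
Total stress = gamma_sat * depth
sigma = 20.3 * 15.5 = 314.65 kPa
Pore water pressure u = gamma_w * (depth - d_wt)
u = 9.81 * (15.5 - 10.7) = 47.088 kPa
Effective stress = sigma - u
sigma' = 314.65 - 47.088 = 267.56 kPa


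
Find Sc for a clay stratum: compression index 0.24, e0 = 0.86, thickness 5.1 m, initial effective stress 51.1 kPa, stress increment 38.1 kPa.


Using Sc = Cc * H / (1 + e0) * log10((sigma0 + delta_sigma) / sigma0)
Stress ratio = (51.1 + 38.1) / 51.1 = 1.7456
log10(1.7456) = 0.241944
Cc * H / (1 + e0) = 0.24 * 5.1 / (1 + 0.86) = 0.658065
Sc = 0.658065 * 0.241944
Sc = 0.1592 m


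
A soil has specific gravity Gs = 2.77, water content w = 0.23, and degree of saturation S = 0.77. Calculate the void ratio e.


Result: 0.8274

Derivation:
Using the relation e = Gs * w / S
e = 2.77 * 0.23 / 0.77
e = 0.8274


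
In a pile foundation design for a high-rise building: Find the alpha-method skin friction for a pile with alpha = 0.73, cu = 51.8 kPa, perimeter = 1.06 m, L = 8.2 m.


Using Qs = alpha * cu * perimeter * L
Qs = 0.73 * 51.8 * 1.06 * 8.2
Qs = 328.68 kN


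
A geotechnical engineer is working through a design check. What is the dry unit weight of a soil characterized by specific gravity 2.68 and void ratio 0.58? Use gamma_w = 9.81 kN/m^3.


Using gamma_d = Gs * gamma_w / (1 + e)
gamma_d = 2.68 * 9.81 / (1 + 0.58)
gamma_d = 2.68 * 9.81 / 1.58
gamma_d = 16.64 kN/m^3


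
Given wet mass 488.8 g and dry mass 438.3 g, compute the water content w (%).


Using w = (m_wet - m_dry) / m_dry * 100
m_wet - m_dry = 488.8 - 438.3 = 50.5 g
w = 50.5 / 438.3 * 100
w = 11.52 %


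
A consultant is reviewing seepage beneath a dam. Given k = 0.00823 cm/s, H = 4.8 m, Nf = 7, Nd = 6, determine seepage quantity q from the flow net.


Convert k to m/s for unit consistency with H:
k = 0.00823 cm/s = 0.00823 / 100 m/s = 8.23e-05 m/s
Using q = k * H * Nf / Nd
Nf / Nd = 7 / 6 = 1.1667
q = 8.23e-05 * 4.8 * 1.1667
q = 0.0004609 m^3/s per m


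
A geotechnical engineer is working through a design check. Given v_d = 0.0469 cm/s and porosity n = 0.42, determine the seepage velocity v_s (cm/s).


Using v_s = v_d / n
v_s = 0.0469 / 0.42
v_s = 0.11167 cm/s


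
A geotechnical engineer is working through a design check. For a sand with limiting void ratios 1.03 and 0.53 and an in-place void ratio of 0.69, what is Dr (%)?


Using Dr = (e_max - e) / (e_max - e_min) * 100
e_max - e = 1.03 - 0.69 = 0.34
e_max - e_min = 1.03 - 0.53 = 0.5
Dr = 0.34 / 0.5 * 100
Dr = 68.0 %


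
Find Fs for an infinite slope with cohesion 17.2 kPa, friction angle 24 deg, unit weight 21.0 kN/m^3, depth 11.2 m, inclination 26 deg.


Using Fs = c / (gamma*H*sin(beta)*cos(beta)) + tan(phi)/tan(beta)
Cohesion contribution = 17.2 / (21.0*11.2*sin(26)*cos(26))
Cohesion contribution = 0.185605
Friction contribution = tan(24)/tan(26) = 0.912854
Fs = 0.185605 + 0.912854
Fs = 1.098


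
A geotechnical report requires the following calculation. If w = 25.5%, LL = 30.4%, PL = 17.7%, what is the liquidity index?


First compute the plasticity index:
PI = LL - PL = 30.4 - 17.7 = 12.7
Then compute the liquidity index:
LI = (w - PL) / PI
LI = (25.5 - 17.7) / 12.7
LI = 0.614


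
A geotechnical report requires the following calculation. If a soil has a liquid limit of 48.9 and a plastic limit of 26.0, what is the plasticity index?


Using PI = LL - PL
PI = 48.9 - 26.0
PI = 22.9


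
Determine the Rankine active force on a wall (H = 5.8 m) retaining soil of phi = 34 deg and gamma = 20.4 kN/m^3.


Result: 97.01 kN/m

Derivation:
Compute active earth pressure coefficient:
Ka = tan^2(45 - phi/2) = tan^2(28.0) = 0.282715
Compute active force:
Pa = 0.5 * Ka * gamma * H^2
Pa = 0.5 * 0.282715 * 20.4 * 5.8^2
Pa = 97.01 kN/m


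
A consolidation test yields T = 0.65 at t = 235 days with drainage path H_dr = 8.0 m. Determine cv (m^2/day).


Result: 0.17702 m^2/day

Derivation:
Using cv = T * H_dr^2 / t
H_dr^2 = 8.0^2 = 64.0
cv = 0.65 * 64.0 / 235
cv = 0.17702 m^2/day


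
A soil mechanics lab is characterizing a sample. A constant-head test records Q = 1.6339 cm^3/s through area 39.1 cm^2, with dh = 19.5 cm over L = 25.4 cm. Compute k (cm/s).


Compute hydraulic gradient:
i = dh / L = 19.5 / 25.4 = 0.767717
Then apply Darcy's law:
k = Q / (A * i)
k = 1.6339 / (39.1 * 0.767717)
k = 1.6339 / 30.0177
k = 0.054431 cm/s


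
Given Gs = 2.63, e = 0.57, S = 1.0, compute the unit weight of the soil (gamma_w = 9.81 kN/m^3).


Using gamma = gamma_w * (Gs + S*e) / (1 + e)
Numerator: Gs + S*e = 2.63 + 1.0*0.57 = 3.2
Denominator: 1 + e = 1 + 0.57 = 1.57
gamma = 9.81 * 3.2 / 1.57
gamma = 19.995 kN/m^3


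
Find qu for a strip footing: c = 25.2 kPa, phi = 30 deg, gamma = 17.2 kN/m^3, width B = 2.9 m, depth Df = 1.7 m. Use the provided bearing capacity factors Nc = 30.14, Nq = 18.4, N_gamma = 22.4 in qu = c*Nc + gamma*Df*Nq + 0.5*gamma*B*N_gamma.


Compute qu = c*Nc + gamma*Df*Nq + 0.5*gamma*B*N_gamma
Term 1: 25.2 * 30.14 = 759.528
Term 2: 17.2 * 1.7 * 18.4 = 538.016
Term 3: 0.5 * 17.2 * 2.9 * 22.4 = 558.656
qu = 759.528 + 538.016 + 558.656
qu = 1856.2 kPa


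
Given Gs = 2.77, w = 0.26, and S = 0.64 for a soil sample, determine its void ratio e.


Result: 1.1253

Derivation:
Using the relation e = Gs * w / S
e = 2.77 * 0.26 / 0.64
e = 1.1253


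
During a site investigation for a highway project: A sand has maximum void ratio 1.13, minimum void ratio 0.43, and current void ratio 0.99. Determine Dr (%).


Result: 20.0 %

Derivation:
Using Dr = (e_max - e) / (e_max - e_min) * 100
e_max - e = 1.13 - 0.99 = 0.14
e_max - e_min = 1.13 - 0.43 = 0.7
Dr = 0.14 / 0.7 * 100
Dr = 20.0 %


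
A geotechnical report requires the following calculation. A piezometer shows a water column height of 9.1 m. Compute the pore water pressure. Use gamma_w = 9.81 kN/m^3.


Using u = gamma_w * h_w
u = 9.81 * 9.1
u = 89.27 kPa


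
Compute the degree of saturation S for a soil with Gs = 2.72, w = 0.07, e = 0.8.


Using S = Gs * w / e
S = 2.72 * 0.07 / 0.8
S = 0.238


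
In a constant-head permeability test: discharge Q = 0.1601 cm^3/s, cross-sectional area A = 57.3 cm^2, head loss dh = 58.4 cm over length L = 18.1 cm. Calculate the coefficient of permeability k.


Result: 0.000866 cm/s

Derivation:
Compute hydraulic gradient:
i = dh / L = 58.4 / 18.1 = 3.22652
Then apply Darcy's law:
k = Q / (A * i)
k = 0.1601 / (57.3 * 3.22652)
k = 0.1601 / 184.88
k = 0.000866 cm/s


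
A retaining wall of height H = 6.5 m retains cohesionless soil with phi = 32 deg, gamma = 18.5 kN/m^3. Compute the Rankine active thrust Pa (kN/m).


Compute active earth pressure coefficient:
Ka = tan^2(45 - phi/2) = tan^2(29.0) = 0.307259
Compute active force:
Pa = 0.5 * Ka * gamma * H^2
Pa = 0.5 * 0.307259 * 18.5 * 6.5^2
Pa = 120.08 kN/m


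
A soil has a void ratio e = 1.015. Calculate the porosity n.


Using the relation n = e / (1 + e)
n = 1.015 / (1 + 1.015)
n = 1.015 / 2.015
n = 0.5037


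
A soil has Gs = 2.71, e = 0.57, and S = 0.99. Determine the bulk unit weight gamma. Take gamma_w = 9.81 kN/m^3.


Result: 20.459 kN/m^3

Derivation:
Using gamma = gamma_w * (Gs + S*e) / (1 + e)
Numerator: Gs + S*e = 2.71 + 0.99*0.57 = 3.2743
Denominator: 1 + e = 1 + 0.57 = 1.57
gamma = 9.81 * 3.2743 / 1.57
gamma = 20.459 kN/m^3


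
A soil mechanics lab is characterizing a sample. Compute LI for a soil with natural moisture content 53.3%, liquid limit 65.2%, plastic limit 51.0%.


Result: 0.162

Derivation:
First compute the plasticity index:
PI = LL - PL = 65.2 - 51.0 = 14.2
Then compute the liquidity index:
LI = (w - PL) / PI
LI = (53.3 - 51.0) / 14.2
LI = 0.162


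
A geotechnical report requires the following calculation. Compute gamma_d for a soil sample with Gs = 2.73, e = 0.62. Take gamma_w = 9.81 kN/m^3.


Using gamma_d = Gs * gamma_w / (1 + e)
gamma_d = 2.73 * 9.81 / (1 + 0.62)
gamma_d = 2.73 * 9.81 / 1.62
gamma_d = 16.532 kN/m^3


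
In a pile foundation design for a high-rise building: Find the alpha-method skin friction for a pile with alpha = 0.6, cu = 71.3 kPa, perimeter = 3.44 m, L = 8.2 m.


Result: 1206.74 kN

Derivation:
Using Qs = alpha * cu * perimeter * L
Qs = 0.6 * 71.3 * 3.44 * 8.2
Qs = 1206.74 kN


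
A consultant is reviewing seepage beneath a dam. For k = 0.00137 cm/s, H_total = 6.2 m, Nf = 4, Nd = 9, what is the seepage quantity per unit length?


Convert k to m/s for unit consistency with H:
k = 0.00137 cm/s = 0.00137 / 100 m/s = 1.37e-05 m/s
Using q = k * H * Nf / Nd
Nf / Nd = 4 / 9 = 0.4444
q = 1.37e-05 * 6.2 * 0.4444
q = 3.775e-05 m^3/s per m


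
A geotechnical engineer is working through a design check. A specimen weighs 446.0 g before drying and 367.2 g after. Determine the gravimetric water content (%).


Result: 21.46 %

Derivation:
Using w = (m_wet - m_dry) / m_dry * 100
m_wet - m_dry = 446.0 - 367.2 = 78.8 g
w = 78.8 / 367.2 * 100
w = 21.46 %


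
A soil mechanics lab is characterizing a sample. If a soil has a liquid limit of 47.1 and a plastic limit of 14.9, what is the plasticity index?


Using PI = LL - PL
PI = 47.1 - 14.9
PI = 32.2


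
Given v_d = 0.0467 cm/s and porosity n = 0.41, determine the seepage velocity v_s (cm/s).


Result: 0.1139 cm/s

Derivation:
Using v_s = v_d / n
v_s = 0.0467 / 0.41
v_s = 0.1139 cm/s


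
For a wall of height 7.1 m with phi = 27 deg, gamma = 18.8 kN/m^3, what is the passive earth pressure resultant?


Result: 1261.84 kN/m

Derivation:
Compute passive earth pressure coefficient:
Kp = tan^2(45 + phi/2) = tan^2(58.5) = 2.66294
Compute passive force:
Pp = 0.5 * Kp * gamma * H^2
Pp = 0.5 * 2.66294 * 18.8 * 7.1^2
Pp = 1261.84 kN/m


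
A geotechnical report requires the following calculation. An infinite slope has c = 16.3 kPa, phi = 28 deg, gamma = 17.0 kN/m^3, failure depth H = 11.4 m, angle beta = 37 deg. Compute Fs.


Result: 0.881

Derivation:
Using Fs = c / (gamma*H*sin(beta)*cos(beta)) + tan(phi)/tan(beta)
Cohesion contribution = 16.3 / (17.0*11.4*sin(37)*cos(37))
Cohesion contribution = 0.174994
Friction contribution = tan(28)/tan(37) = 0.705602
Fs = 0.174994 + 0.705602
Fs = 0.881


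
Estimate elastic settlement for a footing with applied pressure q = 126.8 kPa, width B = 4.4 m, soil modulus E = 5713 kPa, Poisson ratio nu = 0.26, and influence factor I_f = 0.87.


Result: 79.219 mm

Derivation:
Using Se = q * B * (1 - nu^2) * I_f / E
1 - nu^2 = 1 - 0.26^2 = 0.9324
Se = 126.8 * 4.4 * 0.9324 * 0.87 / 5713
Se = 0.079219 m
Convert to mm: Se = 0.079219 * 1000 = 79.219 mm


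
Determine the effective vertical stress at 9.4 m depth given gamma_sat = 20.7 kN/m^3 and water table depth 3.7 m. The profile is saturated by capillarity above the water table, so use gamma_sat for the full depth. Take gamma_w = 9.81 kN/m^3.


Total stress = gamma_sat * depth
sigma = 20.7 * 9.4 = 194.58 kPa
Pore water pressure u = gamma_w * (depth - d_wt)
u = 9.81 * (9.4 - 3.7) = 55.917 kPa
Effective stress = sigma - u
sigma' = 194.58 - 55.917 = 138.66 kPa


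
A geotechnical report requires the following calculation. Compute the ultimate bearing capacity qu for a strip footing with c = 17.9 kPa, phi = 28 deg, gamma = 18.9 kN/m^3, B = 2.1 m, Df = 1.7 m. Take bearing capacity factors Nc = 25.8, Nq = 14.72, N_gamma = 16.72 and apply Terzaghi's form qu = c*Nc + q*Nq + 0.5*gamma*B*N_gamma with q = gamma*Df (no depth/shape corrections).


Compute qu = c*Nc + gamma*Df*Nq + 0.5*gamma*B*N_gamma
Term 1: 17.9 * 25.8 = 461.82
Term 2: 18.9 * 1.7 * 14.72 = 472.9536
Term 3: 0.5 * 18.9 * 2.1 * 16.72 = 331.8084
qu = 461.82 + 472.9536 + 331.8084
qu = 1266.58 kPa


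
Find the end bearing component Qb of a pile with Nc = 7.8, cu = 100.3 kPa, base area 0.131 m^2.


Using Qb = Nc * cu * Ab
Qb = 7.8 * 100.3 * 0.131
Qb = 102.49 kN


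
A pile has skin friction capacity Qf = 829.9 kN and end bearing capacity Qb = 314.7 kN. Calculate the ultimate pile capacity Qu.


Result: 1144.6 kN

Derivation:
Using Qu = Qf + Qb
Qu = 829.9 + 314.7
Qu = 1144.6 kN


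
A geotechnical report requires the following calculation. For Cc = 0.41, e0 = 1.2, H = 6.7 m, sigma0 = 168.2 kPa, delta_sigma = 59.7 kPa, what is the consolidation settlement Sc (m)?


Using Sc = Cc * H / (1 + e0) * log10((sigma0 + delta_sigma) / sigma0)
Stress ratio = (168.2 + 59.7) / 168.2 = 1.35493
log10(1.35493) = 0.131918
Cc * H / (1 + e0) = 0.41 * 6.7 / (1 + 1.2) = 1.24864
Sc = 1.24864 * 0.131918
Sc = 0.1647 m


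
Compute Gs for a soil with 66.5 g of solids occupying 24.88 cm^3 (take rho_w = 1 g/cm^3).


Using Gs = m_s / (V_s * rho_w)
Since rho_w = 1 g/cm^3:
Gs = 66.5 / 24.88
Gs = 2.673


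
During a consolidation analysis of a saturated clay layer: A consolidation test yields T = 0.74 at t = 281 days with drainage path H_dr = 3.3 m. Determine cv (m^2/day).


Using cv = T * H_dr^2 / t
H_dr^2 = 3.3^2 = 10.89
cv = 0.74 * 10.89 / 281
cv = 0.02868 m^2/day


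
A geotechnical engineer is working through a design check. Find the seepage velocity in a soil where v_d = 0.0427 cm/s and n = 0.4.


Result: 0.10675 cm/s

Derivation:
Using v_s = v_d / n
v_s = 0.0427 / 0.4
v_s = 0.10675 cm/s


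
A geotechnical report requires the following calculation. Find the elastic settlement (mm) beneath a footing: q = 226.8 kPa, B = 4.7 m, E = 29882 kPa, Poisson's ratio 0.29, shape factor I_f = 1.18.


Using Se = q * B * (1 - nu^2) * I_f / E
1 - nu^2 = 1 - 0.29^2 = 0.9159
Se = 226.8 * 4.7 * 0.9159 * 1.18 / 29882
Se = 0.038553 m
Convert to mm: Se = 0.038553 * 1000 = 38.553 mm


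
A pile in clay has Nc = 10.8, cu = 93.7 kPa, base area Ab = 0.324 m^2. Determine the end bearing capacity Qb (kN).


Using Qb = Nc * cu * Ab
Qb = 10.8 * 93.7 * 0.324
Qb = 327.88 kN


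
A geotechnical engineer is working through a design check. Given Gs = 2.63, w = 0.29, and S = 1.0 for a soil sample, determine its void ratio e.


Using the relation e = Gs * w / S
e = 2.63 * 0.29 / 1.0
e = 0.7627


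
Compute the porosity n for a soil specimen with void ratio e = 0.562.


Result: 0.3598

Derivation:
Using the relation n = e / (1 + e)
n = 0.562 / (1 + 0.562)
n = 0.562 / 1.562
n = 0.3598


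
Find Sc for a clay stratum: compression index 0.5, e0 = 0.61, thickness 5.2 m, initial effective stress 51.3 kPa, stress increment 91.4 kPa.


Using Sc = Cc * H / (1 + e0) * log10((sigma0 + delta_sigma) / sigma0)
Stress ratio = (51.3 + 91.4) / 51.3 = 2.78168
log10(2.78168) = 0.444307
Cc * H / (1 + e0) = 0.5 * 5.2 / (1 + 0.61) = 1.61491
Sc = 1.61491 * 0.444307
Sc = 0.7175 m


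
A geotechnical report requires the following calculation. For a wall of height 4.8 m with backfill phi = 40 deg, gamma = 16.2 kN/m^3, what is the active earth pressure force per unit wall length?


Result: 40.58 kN/m

Derivation:
Compute active earth pressure coefficient:
Ka = tan^2(45 - phi/2) = tan^2(25.0) = 0.217443
Compute active force:
Pa = 0.5 * Ka * gamma * H^2
Pa = 0.5 * 0.217443 * 16.2 * 4.8^2
Pa = 40.58 kN/m


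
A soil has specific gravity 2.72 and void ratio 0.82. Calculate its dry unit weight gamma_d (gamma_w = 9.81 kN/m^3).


Result: 14.661 kN/m^3

Derivation:
Using gamma_d = Gs * gamma_w / (1 + e)
gamma_d = 2.72 * 9.81 / (1 + 0.82)
gamma_d = 2.72 * 9.81 / 1.82
gamma_d = 14.661 kN/m^3


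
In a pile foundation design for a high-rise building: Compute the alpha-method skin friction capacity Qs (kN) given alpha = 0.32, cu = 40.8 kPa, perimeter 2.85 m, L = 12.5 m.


Using Qs = alpha * cu * perimeter * L
Qs = 0.32 * 40.8 * 2.85 * 12.5
Qs = 465.12 kN


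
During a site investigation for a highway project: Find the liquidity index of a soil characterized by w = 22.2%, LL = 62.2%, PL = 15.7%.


Result: 0.14

Derivation:
First compute the plasticity index:
PI = LL - PL = 62.2 - 15.7 = 46.5
Then compute the liquidity index:
LI = (w - PL) / PI
LI = (22.2 - 15.7) / 46.5
LI = 0.14


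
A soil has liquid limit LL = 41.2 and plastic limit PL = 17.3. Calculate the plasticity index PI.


Using PI = LL - PL
PI = 41.2 - 17.3
PI = 23.9


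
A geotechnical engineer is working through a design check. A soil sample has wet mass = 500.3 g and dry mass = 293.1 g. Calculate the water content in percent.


Result: 70.69 %

Derivation:
Using w = (m_wet - m_dry) / m_dry * 100
m_wet - m_dry = 500.3 - 293.1 = 207.2 g
w = 207.2 / 293.1 * 100
w = 70.69 %


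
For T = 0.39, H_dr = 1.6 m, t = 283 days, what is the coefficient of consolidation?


Result: 0.00353 m^2/day

Derivation:
Using cv = T * H_dr^2 / t
H_dr^2 = 1.6^2 = 2.56
cv = 0.39 * 2.56 / 283
cv = 0.00353 m^2/day


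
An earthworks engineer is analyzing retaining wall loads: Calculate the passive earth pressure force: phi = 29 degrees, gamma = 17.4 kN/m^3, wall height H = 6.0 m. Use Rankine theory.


Compute passive earth pressure coefficient:
Kp = tan^2(45 + phi/2) = tan^2(59.5) = 2.88206
Compute passive force:
Pp = 0.5 * Kp * gamma * H^2
Pp = 0.5 * 2.88206 * 17.4 * 6.0^2
Pp = 902.66 kN/m


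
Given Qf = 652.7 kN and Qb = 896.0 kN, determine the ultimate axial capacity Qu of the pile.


Using Qu = Qf + Qb
Qu = 652.7 + 896.0
Qu = 1548.7 kN


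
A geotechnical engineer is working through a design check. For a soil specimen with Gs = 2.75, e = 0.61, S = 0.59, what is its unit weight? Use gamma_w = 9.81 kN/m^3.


Using gamma = gamma_w * (Gs + S*e) / (1 + e)
Numerator: Gs + S*e = 2.75 + 0.59*0.61 = 3.1099
Denominator: 1 + e = 1 + 0.61 = 1.61
gamma = 9.81 * 3.1099 / 1.61
gamma = 18.949 kN/m^3


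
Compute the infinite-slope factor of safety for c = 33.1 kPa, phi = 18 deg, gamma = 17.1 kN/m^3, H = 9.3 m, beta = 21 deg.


Using Fs = c / (gamma*H*sin(beta)*cos(beta)) + tan(phi)/tan(beta)
Cohesion contribution = 33.1 / (17.1*9.3*sin(21)*cos(21))
Cohesion contribution = 0.622111
Friction contribution = tan(18)/tan(21) = 0.846445
Fs = 0.622111 + 0.846445
Fs = 1.469


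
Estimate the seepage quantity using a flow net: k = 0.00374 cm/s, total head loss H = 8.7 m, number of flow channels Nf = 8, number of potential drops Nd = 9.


Convert k to m/s for unit consistency with H:
k = 0.00374 cm/s = 0.00374 / 100 m/s = 3.74e-05 m/s
Using q = k * H * Nf / Nd
Nf / Nd = 8 / 9 = 0.8889
q = 3.74e-05 * 8.7 * 0.8889
q = 0.0002892 m^3/s per m


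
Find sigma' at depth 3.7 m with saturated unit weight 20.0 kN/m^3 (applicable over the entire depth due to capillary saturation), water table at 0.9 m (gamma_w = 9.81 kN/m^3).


Total stress = gamma_sat * depth
sigma = 20.0 * 3.7 = 74.0 kPa
Pore water pressure u = gamma_w * (depth - d_wt)
u = 9.81 * (3.7 - 0.9) = 27.468 kPa
Effective stress = sigma - u
sigma' = 74.0 - 27.468 = 46.53 kPa


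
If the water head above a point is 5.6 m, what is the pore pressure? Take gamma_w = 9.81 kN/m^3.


Result: 54.94 kPa

Derivation:
Using u = gamma_w * h_w
u = 9.81 * 5.6
u = 54.94 kPa


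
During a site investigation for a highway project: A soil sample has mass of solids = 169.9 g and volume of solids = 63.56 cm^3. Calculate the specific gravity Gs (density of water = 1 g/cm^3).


Result: 2.673

Derivation:
Using Gs = m_s / (V_s * rho_w)
Since rho_w = 1 g/cm^3:
Gs = 169.9 / 63.56
Gs = 2.673


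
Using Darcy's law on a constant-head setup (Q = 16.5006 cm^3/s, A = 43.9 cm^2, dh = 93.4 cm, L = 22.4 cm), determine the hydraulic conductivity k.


Compute hydraulic gradient:
i = dh / L = 93.4 / 22.4 = 4.16964
Then apply Darcy's law:
k = Q / (A * i)
k = 16.5006 / (43.9 * 4.16964)
k = 16.5006 / 183.047
k = 0.090144 cm/s


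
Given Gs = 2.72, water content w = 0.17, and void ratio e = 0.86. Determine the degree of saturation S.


Using S = Gs * w / e
S = 2.72 * 0.17 / 0.86
S = 0.5377


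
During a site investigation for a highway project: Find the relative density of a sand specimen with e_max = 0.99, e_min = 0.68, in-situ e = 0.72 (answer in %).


Result: 87.1 %

Derivation:
Using Dr = (e_max - e) / (e_max - e_min) * 100
e_max - e = 0.99 - 0.72 = 0.27
e_max - e_min = 0.99 - 0.68 = 0.31
Dr = 0.27 / 0.31 * 100
Dr = 87.1 %


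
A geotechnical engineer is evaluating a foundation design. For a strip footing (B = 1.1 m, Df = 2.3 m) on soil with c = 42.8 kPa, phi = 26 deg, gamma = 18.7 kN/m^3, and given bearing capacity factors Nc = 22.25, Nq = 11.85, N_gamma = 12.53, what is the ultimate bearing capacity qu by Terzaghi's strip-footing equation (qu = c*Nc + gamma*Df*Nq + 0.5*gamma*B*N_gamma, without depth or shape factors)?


Result: 1590.84 kPa

Derivation:
Compute qu = c*Nc + gamma*Df*Nq + 0.5*gamma*B*N_gamma
Term 1: 42.8 * 22.25 = 952.3
Term 2: 18.7 * 2.3 * 11.85 = 509.6685
Term 3: 0.5 * 18.7 * 1.1 * 12.53 = 128.87105
qu = 952.3 + 509.6685 + 128.87105
qu = 1590.84 kPa


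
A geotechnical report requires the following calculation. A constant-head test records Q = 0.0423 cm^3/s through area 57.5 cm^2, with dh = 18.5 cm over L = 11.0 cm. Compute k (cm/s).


Result: 0.000437 cm/s

Derivation:
Compute hydraulic gradient:
i = dh / L = 18.5 / 11.0 = 1.68182
Then apply Darcy's law:
k = Q / (A * i)
k = 0.0423 / (57.5 * 1.68182)
k = 0.0423 / 96.7045
k = 0.000437 cm/s


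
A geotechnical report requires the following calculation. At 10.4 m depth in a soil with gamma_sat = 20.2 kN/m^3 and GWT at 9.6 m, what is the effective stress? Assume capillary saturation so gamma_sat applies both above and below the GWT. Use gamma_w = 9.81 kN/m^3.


Total stress = gamma_sat * depth
sigma = 20.2 * 10.4 = 210.08 kPa
Pore water pressure u = gamma_w * (depth - d_wt)
u = 9.81 * (10.4 - 9.6) = 7.848 kPa
Effective stress = sigma - u
sigma' = 210.08 - 7.848 = 202.23 kPa


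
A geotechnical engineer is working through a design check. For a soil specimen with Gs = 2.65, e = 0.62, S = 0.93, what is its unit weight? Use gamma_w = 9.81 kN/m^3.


Result: 19.539 kN/m^3

Derivation:
Using gamma = gamma_w * (Gs + S*e) / (1 + e)
Numerator: Gs + S*e = 2.65 + 0.93*0.62 = 3.2266
Denominator: 1 + e = 1 + 0.62 = 1.62
gamma = 9.81 * 3.2266 / 1.62
gamma = 19.539 kN/m^3


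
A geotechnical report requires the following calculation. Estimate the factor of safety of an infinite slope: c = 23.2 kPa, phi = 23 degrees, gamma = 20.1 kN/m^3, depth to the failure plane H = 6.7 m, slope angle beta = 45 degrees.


Using Fs = c / (gamma*H*sin(beta)*cos(beta)) + tan(phi)/tan(beta)
Cohesion contribution = 23.2 / (20.1*6.7*sin(45)*cos(45))
Cohesion contribution = 0.344546
Friction contribution = tan(23)/tan(45) = 0.424475
Fs = 0.344546 + 0.424475
Fs = 0.769


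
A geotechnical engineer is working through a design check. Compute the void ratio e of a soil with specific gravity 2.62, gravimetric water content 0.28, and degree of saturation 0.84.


Using the relation e = Gs * w / S
e = 2.62 * 0.28 / 0.84
e = 0.8733


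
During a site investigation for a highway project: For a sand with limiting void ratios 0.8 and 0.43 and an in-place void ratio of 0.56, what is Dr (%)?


Result: 64.86 %

Derivation:
Using Dr = (e_max - e) / (e_max - e_min) * 100
e_max - e = 0.8 - 0.56 = 0.24
e_max - e_min = 0.8 - 0.43 = 0.37
Dr = 0.24 / 0.37 * 100
Dr = 64.86 %


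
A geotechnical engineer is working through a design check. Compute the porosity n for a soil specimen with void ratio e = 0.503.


Using the relation n = e / (1 + e)
n = 0.503 / (1 + 0.503)
n = 0.503 / 1.503
n = 0.3347


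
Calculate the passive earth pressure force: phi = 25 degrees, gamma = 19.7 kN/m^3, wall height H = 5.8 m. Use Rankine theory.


Compute passive earth pressure coefficient:
Kp = tan^2(45 + phi/2) = tan^2(57.5) = 2.463913
Compute passive force:
Pp = 0.5 * Kp * gamma * H^2
Pp = 0.5 * 2.463913 * 19.7 * 5.8^2
Pp = 816.43 kN/m


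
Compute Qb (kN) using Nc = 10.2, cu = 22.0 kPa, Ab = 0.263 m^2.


Using Qb = Nc * cu * Ab
Qb = 10.2 * 22.0 * 0.263
Qb = 59.02 kN


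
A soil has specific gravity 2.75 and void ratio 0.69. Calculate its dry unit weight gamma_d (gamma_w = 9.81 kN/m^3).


Result: 15.963 kN/m^3

Derivation:
Using gamma_d = Gs * gamma_w / (1 + e)
gamma_d = 2.75 * 9.81 / (1 + 0.69)
gamma_d = 2.75 * 9.81 / 1.69
gamma_d = 15.963 kN/m^3


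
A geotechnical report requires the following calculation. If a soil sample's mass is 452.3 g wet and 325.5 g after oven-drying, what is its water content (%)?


Result: 38.96 %

Derivation:
Using w = (m_wet - m_dry) / m_dry * 100
m_wet - m_dry = 452.3 - 325.5 = 126.8 g
w = 126.8 / 325.5 * 100
w = 38.96 %


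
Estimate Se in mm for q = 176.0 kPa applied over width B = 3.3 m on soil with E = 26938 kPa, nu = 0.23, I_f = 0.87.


Result: 17.765 mm

Derivation:
Using Se = q * B * (1 - nu^2) * I_f / E
1 - nu^2 = 1 - 0.23^2 = 0.9471
Se = 176.0 * 3.3 * 0.9471 * 0.87 / 26938
Se = 0.017765 m
Convert to mm: Se = 0.017765 * 1000 = 17.765 mm


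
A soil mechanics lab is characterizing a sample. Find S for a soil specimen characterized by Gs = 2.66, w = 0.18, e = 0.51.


Using S = Gs * w / e
S = 2.66 * 0.18 / 0.51
S = 0.9388


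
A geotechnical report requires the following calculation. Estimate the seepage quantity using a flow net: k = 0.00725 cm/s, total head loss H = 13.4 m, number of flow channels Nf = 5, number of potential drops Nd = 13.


Convert k to m/s for unit consistency with H:
k = 0.00725 cm/s = 0.00725 / 100 m/s = 7.25e-05 m/s
Using q = k * H * Nf / Nd
Nf / Nd = 5 / 13 = 0.3846
q = 7.25e-05 * 13.4 * 0.3846
q = 0.0003737 m^3/s per m


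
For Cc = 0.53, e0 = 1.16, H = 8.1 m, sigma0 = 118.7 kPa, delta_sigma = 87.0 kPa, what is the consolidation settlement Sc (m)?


Using Sc = Cc * H / (1 + e0) * log10((sigma0 + delta_sigma) / sigma0)
Stress ratio = (118.7 + 87.0) / 118.7 = 1.73294
log10(1.73294) = 0.238784
Cc * H / (1 + e0) = 0.53 * 8.1 / (1 + 1.16) = 1.9875
Sc = 1.9875 * 0.238784
Sc = 0.4746 m


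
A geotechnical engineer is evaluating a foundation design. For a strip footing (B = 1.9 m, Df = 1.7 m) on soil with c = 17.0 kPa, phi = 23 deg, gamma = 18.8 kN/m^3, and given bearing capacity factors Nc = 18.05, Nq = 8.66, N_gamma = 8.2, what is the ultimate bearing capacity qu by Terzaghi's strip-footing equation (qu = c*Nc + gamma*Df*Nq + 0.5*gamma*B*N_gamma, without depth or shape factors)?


Compute qu = c*Nc + gamma*Df*Nq + 0.5*gamma*B*N_gamma
Term 1: 17.0 * 18.05 = 306.85
Term 2: 18.8 * 1.7 * 8.66 = 276.7736
Term 3: 0.5 * 18.8 * 1.9 * 8.2 = 146.452
qu = 306.85 + 276.7736 + 146.452
qu = 730.08 kPa


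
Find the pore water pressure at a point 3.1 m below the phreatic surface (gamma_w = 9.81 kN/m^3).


Result: 30.41 kPa

Derivation:
Using u = gamma_w * h_w
u = 9.81 * 3.1
u = 30.41 kPa


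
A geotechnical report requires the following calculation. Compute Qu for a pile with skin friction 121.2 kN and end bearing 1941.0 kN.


Using Qu = Qf + Qb
Qu = 121.2 + 1941.0
Qu = 2062.2 kN


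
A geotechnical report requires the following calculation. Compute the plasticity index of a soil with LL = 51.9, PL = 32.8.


Result: 19.1

Derivation:
Using PI = LL - PL
PI = 51.9 - 32.8
PI = 19.1


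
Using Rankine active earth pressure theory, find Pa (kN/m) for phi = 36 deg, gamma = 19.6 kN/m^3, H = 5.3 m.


Compute active earth pressure coefficient:
Ka = tan^2(45 - phi/2) = tan^2(27.0) = 0.259616
Compute active force:
Pa = 0.5 * Ka * gamma * H^2
Pa = 0.5 * 0.259616 * 19.6 * 5.3^2
Pa = 71.47 kN/m


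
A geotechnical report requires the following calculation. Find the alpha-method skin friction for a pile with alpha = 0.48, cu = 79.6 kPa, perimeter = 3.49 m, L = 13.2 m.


Using Qs = alpha * cu * perimeter * L
Qs = 0.48 * 79.6 * 3.49 * 13.2
Qs = 1760.17 kN


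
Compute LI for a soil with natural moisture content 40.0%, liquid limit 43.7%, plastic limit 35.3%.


First compute the plasticity index:
PI = LL - PL = 43.7 - 35.3 = 8.4
Then compute the liquidity index:
LI = (w - PL) / PI
LI = (40.0 - 35.3) / 8.4
LI = 0.56


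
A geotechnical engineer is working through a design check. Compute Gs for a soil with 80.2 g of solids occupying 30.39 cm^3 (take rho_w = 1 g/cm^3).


Result: 2.639

Derivation:
Using Gs = m_s / (V_s * rho_w)
Since rho_w = 1 g/cm^3:
Gs = 80.2 / 30.39
Gs = 2.639


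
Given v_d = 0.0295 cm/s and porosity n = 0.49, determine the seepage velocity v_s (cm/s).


Using v_s = v_d / n
v_s = 0.0295 / 0.49
v_s = 0.0602 cm/s


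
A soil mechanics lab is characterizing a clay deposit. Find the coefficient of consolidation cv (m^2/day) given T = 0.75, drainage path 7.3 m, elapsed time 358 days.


Result: 0.11164 m^2/day

Derivation:
Using cv = T * H_dr^2 / t
H_dr^2 = 7.3^2 = 53.29
cv = 0.75 * 53.29 / 358
cv = 0.11164 m^2/day


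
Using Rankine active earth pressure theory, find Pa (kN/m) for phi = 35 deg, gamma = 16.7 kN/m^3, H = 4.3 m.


Result: 41.84 kN/m

Derivation:
Compute active earth pressure coefficient:
Ka = tan^2(45 - phi/2) = tan^2(27.5) = 0.27099
Compute active force:
Pa = 0.5 * Ka * gamma * H^2
Pa = 0.5 * 0.27099 * 16.7 * 4.3^2
Pa = 41.84 kN/m


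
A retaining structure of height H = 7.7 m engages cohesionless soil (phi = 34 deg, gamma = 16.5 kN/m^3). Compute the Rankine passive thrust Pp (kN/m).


Result: 1730.16 kN/m

Derivation:
Compute passive earth pressure coefficient:
Kp = tan^2(45 + phi/2) = tan^2(62.0) = 3.537132
Compute passive force:
Pp = 0.5 * Kp * gamma * H^2
Pp = 0.5 * 3.537132 * 16.5 * 7.7^2
Pp = 1730.16 kN/m


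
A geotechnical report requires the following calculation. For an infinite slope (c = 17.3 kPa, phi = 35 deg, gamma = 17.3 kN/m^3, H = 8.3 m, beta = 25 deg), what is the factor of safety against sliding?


Result: 1.816

Derivation:
Using Fs = c / (gamma*H*sin(beta)*cos(beta)) + tan(phi)/tan(beta)
Cohesion contribution = 17.3 / (17.3*8.3*sin(25)*cos(25))
Cohesion contribution = 0.314556
Friction contribution = tan(35)/tan(25) = 1.5016
Fs = 0.314556 + 1.5016
Fs = 1.816


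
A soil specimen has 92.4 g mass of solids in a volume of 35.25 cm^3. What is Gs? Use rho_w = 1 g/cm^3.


Using Gs = m_s / (V_s * rho_w)
Since rho_w = 1 g/cm^3:
Gs = 92.4 / 35.25
Gs = 2.621


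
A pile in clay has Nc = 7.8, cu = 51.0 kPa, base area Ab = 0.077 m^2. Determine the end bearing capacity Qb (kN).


Result: 30.63 kN

Derivation:
Using Qb = Nc * cu * Ab
Qb = 7.8 * 51.0 * 0.077
Qb = 30.63 kN


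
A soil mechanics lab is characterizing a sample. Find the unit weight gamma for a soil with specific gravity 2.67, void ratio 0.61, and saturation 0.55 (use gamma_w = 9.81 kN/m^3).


Result: 18.313 kN/m^3

Derivation:
Using gamma = gamma_w * (Gs + S*e) / (1 + e)
Numerator: Gs + S*e = 2.67 + 0.55*0.61 = 3.0055
Denominator: 1 + e = 1 + 0.61 = 1.61
gamma = 9.81 * 3.0055 / 1.61
gamma = 18.313 kN/m^3


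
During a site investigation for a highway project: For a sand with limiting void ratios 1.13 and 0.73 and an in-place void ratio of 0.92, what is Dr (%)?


Using Dr = (e_max - e) / (e_max - e_min) * 100
e_max - e = 1.13 - 0.92 = 0.21
e_max - e_min = 1.13 - 0.73 = 0.4
Dr = 0.21 / 0.4 * 100
Dr = 52.5 %


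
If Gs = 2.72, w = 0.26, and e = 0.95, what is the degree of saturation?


Result: 0.7444

Derivation:
Using S = Gs * w / e
S = 2.72 * 0.26 / 0.95
S = 0.7444


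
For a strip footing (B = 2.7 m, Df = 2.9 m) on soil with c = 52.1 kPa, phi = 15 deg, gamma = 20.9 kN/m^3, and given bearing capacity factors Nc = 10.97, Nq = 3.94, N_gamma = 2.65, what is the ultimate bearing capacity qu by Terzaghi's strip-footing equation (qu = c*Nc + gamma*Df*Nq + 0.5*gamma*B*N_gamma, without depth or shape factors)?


Compute qu = c*Nc + gamma*Df*Nq + 0.5*gamma*B*N_gamma
Term 1: 52.1 * 10.97 = 571.537
Term 2: 20.9 * 2.9 * 3.94 = 238.8034
Term 3: 0.5 * 20.9 * 2.7 * 2.65 = 74.76975
qu = 571.537 + 238.8034 + 74.76975
qu = 885.11 kPa


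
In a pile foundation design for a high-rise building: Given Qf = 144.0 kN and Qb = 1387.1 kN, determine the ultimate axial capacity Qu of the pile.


Using Qu = Qf + Qb
Qu = 144.0 + 1387.1
Qu = 1531.1 kN


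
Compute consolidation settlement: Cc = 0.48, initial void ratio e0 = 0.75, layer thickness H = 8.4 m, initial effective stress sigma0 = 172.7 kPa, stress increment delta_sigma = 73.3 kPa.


Result: 0.354 m

Derivation:
Using Sc = Cc * H / (1 + e0) * log10((sigma0 + delta_sigma) / sigma0)
Stress ratio = (172.7 + 73.3) / 172.7 = 1.42444
log10(1.42444) = 0.153643
Cc * H / (1 + e0) = 0.48 * 8.4 / (1 + 0.75) = 2.304
Sc = 2.304 * 0.153643
Sc = 0.354 m


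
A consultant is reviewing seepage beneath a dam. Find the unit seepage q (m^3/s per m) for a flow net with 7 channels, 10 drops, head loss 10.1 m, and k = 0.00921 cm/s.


Result: 0.0006511 m^3/s per m

Derivation:
Convert k to m/s for unit consistency with H:
k = 0.00921 cm/s = 0.00921 / 100 m/s = 9.21e-05 m/s
Using q = k * H * Nf / Nd
Nf / Nd = 7 / 10 = 0.7
q = 9.21e-05 * 10.1 * 0.7
q = 0.0006511 m^3/s per m


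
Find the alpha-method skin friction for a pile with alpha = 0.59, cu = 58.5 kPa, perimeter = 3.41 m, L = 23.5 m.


Result: 2765.86 kN

Derivation:
Using Qs = alpha * cu * perimeter * L
Qs = 0.59 * 58.5 * 3.41 * 23.5
Qs = 2765.86 kN


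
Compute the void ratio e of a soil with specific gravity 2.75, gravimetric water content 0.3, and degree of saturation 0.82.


Using the relation e = Gs * w / S
e = 2.75 * 0.3 / 0.82
e = 1.0061


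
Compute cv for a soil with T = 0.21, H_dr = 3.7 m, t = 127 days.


Using cv = T * H_dr^2 / t
H_dr^2 = 3.7^2 = 13.69
cv = 0.21 * 13.69 / 127
cv = 0.02264 m^2/day


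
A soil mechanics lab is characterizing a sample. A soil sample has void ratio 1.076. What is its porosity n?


Using the relation n = e / (1 + e)
n = 1.076 / (1 + 1.076)
n = 1.076 / 2.076
n = 0.5183


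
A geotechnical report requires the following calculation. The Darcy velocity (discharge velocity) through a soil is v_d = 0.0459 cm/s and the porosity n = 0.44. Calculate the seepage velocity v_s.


Result: 0.10432 cm/s

Derivation:
Using v_s = v_d / n
v_s = 0.0459 / 0.44
v_s = 0.10432 cm/s


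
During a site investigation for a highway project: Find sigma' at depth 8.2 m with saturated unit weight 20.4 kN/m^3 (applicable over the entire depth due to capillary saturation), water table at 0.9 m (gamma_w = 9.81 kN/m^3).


Total stress = gamma_sat * depth
sigma = 20.4 * 8.2 = 167.28 kPa
Pore water pressure u = gamma_w * (depth - d_wt)
u = 9.81 * (8.2 - 0.9) = 71.613 kPa
Effective stress = sigma - u
sigma' = 167.28 - 71.613 = 95.67 kPa


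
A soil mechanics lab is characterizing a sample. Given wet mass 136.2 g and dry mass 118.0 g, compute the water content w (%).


Using w = (m_wet - m_dry) / m_dry * 100
m_wet - m_dry = 136.2 - 118.0 = 18.2 g
w = 18.2 / 118.0 * 100
w = 15.42 %


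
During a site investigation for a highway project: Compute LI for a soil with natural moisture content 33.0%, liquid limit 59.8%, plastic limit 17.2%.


First compute the plasticity index:
PI = LL - PL = 59.8 - 17.2 = 42.6
Then compute the liquidity index:
LI = (w - PL) / PI
LI = (33.0 - 17.2) / 42.6
LI = 0.371


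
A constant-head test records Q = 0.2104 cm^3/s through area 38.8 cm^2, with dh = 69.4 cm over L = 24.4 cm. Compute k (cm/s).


Result: 0.001907 cm/s

Derivation:
Compute hydraulic gradient:
i = dh / L = 69.4 / 24.4 = 2.84426
Then apply Darcy's law:
k = Q / (A * i)
k = 0.2104 / (38.8 * 2.84426)
k = 0.2104 / 110.357
k = 0.001907 cm/s


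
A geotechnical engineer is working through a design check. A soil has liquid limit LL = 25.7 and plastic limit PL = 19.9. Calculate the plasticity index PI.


Result: 5.8

Derivation:
Using PI = LL - PL
PI = 25.7 - 19.9
PI = 5.8


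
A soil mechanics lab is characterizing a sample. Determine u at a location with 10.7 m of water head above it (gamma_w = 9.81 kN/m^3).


Using u = gamma_w * h_w
u = 9.81 * 10.7
u = 104.97 kPa


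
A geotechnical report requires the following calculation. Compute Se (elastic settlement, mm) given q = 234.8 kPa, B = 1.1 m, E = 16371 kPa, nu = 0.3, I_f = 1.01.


Using Se = q * B * (1 - nu^2) * I_f / E
1 - nu^2 = 1 - 0.3^2 = 0.91
Se = 234.8 * 1.1 * 0.91 * 1.01 / 16371
Se = 0.014500 m
Convert to mm: Se = 0.014500 * 1000 = 14.5 mm


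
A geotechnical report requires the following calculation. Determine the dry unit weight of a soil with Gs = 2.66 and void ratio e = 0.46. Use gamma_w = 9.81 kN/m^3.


Using gamma_d = Gs * gamma_w / (1 + e)
gamma_d = 2.66 * 9.81 / (1 + 0.46)
gamma_d = 2.66 * 9.81 / 1.46
gamma_d = 17.873 kN/m^3


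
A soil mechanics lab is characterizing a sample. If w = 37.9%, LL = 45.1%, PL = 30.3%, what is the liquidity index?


First compute the plasticity index:
PI = LL - PL = 45.1 - 30.3 = 14.8
Then compute the liquidity index:
LI = (w - PL) / PI
LI = (37.9 - 30.3) / 14.8
LI = 0.514


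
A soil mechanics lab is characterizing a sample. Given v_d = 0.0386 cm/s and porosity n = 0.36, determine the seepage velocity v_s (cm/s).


Result: 0.10722 cm/s

Derivation:
Using v_s = v_d / n
v_s = 0.0386 / 0.36
v_s = 0.10722 cm/s


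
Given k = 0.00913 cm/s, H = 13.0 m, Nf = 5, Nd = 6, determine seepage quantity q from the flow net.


Convert k to m/s for unit consistency with H:
k = 0.00913 cm/s = 0.00913 / 100 m/s = 9.13e-05 m/s
Using q = k * H * Nf / Nd
Nf / Nd = 5 / 6 = 0.8333
q = 9.13e-05 * 13.0 * 0.8333
q = 0.0009891 m^3/s per m


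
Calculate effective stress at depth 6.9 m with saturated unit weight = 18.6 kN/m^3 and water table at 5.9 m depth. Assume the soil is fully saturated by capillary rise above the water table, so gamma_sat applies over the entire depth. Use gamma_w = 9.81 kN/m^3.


Result: 118.53 kPa

Derivation:
Total stress = gamma_sat * depth
sigma = 18.6 * 6.9 = 128.34 kPa
Pore water pressure u = gamma_w * (depth - d_wt)
u = 9.81 * (6.9 - 5.9) = 9.81 kPa
Effective stress = sigma - u
sigma' = 128.34 - 9.81 = 118.53 kPa


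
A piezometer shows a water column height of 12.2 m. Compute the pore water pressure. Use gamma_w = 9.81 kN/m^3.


Result: 119.68 kPa

Derivation:
Using u = gamma_w * h_w
u = 9.81 * 12.2
u = 119.68 kPa


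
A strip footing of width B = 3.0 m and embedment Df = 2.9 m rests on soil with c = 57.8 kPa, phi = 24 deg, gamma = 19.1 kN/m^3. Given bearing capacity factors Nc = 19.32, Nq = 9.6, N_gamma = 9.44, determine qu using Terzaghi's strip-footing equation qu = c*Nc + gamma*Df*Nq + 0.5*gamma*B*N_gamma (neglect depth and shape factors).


Result: 1918.9 kPa

Derivation:
Compute qu = c*Nc + gamma*Df*Nq + 0.5*gamma*B*N_gamma
Term 1: 57.8 * 19.32 = 1116.696
Term 2: 19.1 * 2.9 * 9.6 = 531.744
Term 3: 0.5 * 19.1 * 3.0 * 9.44 = 270.456
qu = 1116.696 + 531.744 + 270.456
qu = 1918.9 kPa


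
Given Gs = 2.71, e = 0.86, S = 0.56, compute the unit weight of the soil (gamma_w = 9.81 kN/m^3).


Using gamma = gamma_w * (Gs + S*e) / (1 + e)
Numerator: Gs + S*e = 2.71 + 0.56*0.86 = 3.1916
Denominator: 1 + e = 1 + 0.86 = 1.86
gamma = 9.81 * 3.1916 / 1.86
gamma = 16.833 kN/m^3


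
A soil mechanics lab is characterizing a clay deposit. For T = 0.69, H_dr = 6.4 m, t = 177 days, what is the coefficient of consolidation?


Result: 0.15967 m^2/day

Derivation:
Using cv = T * H_dr^2 / t
H_dr^2 = 6.4^2 = 40.96
cv = 0.69 * 40.96 / 177
cv = 0.15967 m^2/day


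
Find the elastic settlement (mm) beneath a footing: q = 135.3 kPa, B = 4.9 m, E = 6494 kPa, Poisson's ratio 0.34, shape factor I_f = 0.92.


Result: 83.065 mm

Derivation:
Using Se = q * B * (1 - nu^2) * I_f / E
1 - nu^2 = 1 - 0.34^2 = 0.8844
Se = 135.3 * 4.9 * 0.8844 * 0.92 / 6494
Se = 0.083065 m
Convert to mm: Se = 0.083065 * 1000 = 83.065 mm
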